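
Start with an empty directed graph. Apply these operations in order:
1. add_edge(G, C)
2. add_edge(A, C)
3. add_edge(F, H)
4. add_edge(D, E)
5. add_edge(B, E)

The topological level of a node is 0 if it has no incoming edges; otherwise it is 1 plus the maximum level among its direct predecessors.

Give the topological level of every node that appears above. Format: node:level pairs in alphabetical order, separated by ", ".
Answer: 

Op 1: add_edge(G, C). Edges now: 1
Op 2: add_edge(A, C). Edges now: 2
Op 3: add_edge(F, H). Edges now: 3
Op 4: add_edge(D, E). Edges now: 4
Op 5: add_edge(B, E). Edges now: 5
Compute levels (Kahn BFS):
  sources (in-degree 0): A, B, D, F, G
  process A: level=0
    A->C: in-degree(C)=1, level(C)>=1
  process B: level=0
    B->E: in-degree(E)=1, level(E)>=1
  process D: level=0
    D->E: in-degree(E)=0, level(E)=1, enqueue
  process F: level=0
    F->H: in-degree(H)=0, level(H)=1, enqueue
  process G: level=0
    G->C: in-degree(C)=0, level(C)=1, enqueue
  process E: level=1
  process H: level=1
  process C: level=1
All levels: A:0, B:0, C:1, D:0, E:1, F:0, G:0, H:1

Answer: A:0, B:0, C:1, D:0, E:1, F:0, G:0, H:1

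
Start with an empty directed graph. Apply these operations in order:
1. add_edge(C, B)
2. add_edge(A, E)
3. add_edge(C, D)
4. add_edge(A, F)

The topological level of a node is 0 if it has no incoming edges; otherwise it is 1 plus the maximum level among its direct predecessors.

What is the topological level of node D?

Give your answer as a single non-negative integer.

Op 1: add_edge(C, B). Edges now: 1
Op 2: add_edge(A, E). Edges now: 2
Op 3: add_edge(C, D). Edges now: 3
Op 4: add_edge(A, F). Edges now: 4
Compute levels (Kahn BFS):
  sources (in-degree 0): A, C
  process A: level=0
    A->E: in-degree(E)=0, level(E)=1, enqueue
    A->F: in-degree(F)=0, level(F)=1, enqueue
  process C: level=0
    C->B: in-degree(B)=0, level(B)=1, enqueue
    C->D: in-degree(D)=0, level(D)=1, enqueue
  process E: level=1
  process F: level=1
  process B: level=1
  process D: level=1
All levels: A:0, B:1, C:0, D:1, E:1, F:1
level(D) = 1

Answer: 1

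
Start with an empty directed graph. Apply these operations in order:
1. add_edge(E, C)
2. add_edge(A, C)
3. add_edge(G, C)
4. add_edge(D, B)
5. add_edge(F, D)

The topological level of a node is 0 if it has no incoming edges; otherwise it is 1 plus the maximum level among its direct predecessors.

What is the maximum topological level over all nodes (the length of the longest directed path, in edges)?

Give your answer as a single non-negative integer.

Answer: 2

Derivation:
Op 1: add_edge(E, C). Edges now: 1
Op 2: add_edge(A, C). Edges now: 2
Op 3: add_edge(G, C). Edges now: 3
Op 4: add_edge(D, B). Edges now: 4
Op 5: add_edge(F, D). Edges now: 5
Compute levels (Kahn BFS):
  sources (in-degree 0): A, E, F, G
  process A: level=0
    A->C: in-degree(C)=2, level(C)>=1
  process E: level=0
    E->C: in-degree(C)=1, level(C)>=1
  process F: level=0
    F->D: in-degree(D)=0, level(D)=1, enqueue
  process G: level=0
    G->C: in-degree(C)=0, level(C)=1, enqueue
  process D: level=1
    D->B: in-degree(B)=0, level(B)=2, enqueue
  process C: level=1
  process B: level=2
All levels: A:0, B:2, C:1, D:1, E:0, F:0, G:0
max level = 2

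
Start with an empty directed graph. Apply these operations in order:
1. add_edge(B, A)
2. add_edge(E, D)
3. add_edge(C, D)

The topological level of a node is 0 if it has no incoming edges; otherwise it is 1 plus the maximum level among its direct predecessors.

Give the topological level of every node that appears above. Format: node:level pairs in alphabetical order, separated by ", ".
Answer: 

Op 1: add_edge(B, A). Edges now: 1
Op 2: add_edge(E, D). Edges now: 2
Op 3: add_edge(C, D). Edges now: 3
Compute levels (Kahn BFS):
  sources (in-degree 0): B, C, E
  process B: level=0
    B->A: in-degree(A)=0, level(A)=1, enqueue
  process C: level=0
    C->D: in-degree(D)=1, level(D)>=1
  process E: level=0
    E->D: in-degree(D)=0, level(D)=1, enqueue
  process A: level=1
  process D: level=1
All levels: A:1, B:0, C:0, D:1, E:0

Answer: A:1, B:0, C:0, D:1, E:0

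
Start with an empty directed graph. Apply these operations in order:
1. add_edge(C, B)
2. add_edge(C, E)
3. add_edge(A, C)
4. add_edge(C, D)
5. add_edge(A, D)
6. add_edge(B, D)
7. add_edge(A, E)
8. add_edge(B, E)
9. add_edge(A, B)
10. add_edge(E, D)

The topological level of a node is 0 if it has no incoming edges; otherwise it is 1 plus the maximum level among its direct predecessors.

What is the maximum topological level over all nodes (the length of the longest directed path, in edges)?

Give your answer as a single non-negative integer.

Op 1: add_edge(C, B). Edges now: 1
Op 2: add_edge(C, E). Edges now: 2
Op 3: add_edge(A, C). Edges now: 3
Op 4: add_edge(C, D). Edges now: 4
Op 5: add_edge(A, D). Edges now: 5
Op 6: add_edge(B, D). Edges now: 6
Op 7: add_edge(A, E). Edges now: 7
Op 8: add_edge(B, E). Edges now: 8
Op 9: add_edge(A, B). Edges now: 9
Op 10: add_edge(E, D). Edges now: 10
Compute levels (Kahn BFS):
  sources (in-degree 0): A
  process A: level=0
    A->B: in-degree(B)=1, level(B)>=1
    A->C: in-degree(C)=0, level(C)=1, enqueue
    A->D: in-degree(D)=3, level(D)>=1
    A->E: in-degree(E)=2, level(E)>=1
  process C: level=1
    C->B: in-degree(B)=0, level(B)=2, enqueue
    C->D: in-degree(D)=2, level(D)>=2
    C->E: in-degree(E)=1, level(E)>=2
  process B: level=2
    B->D: in-degree(D)=1, level(D)>=3
    B->E: in-degree(E)=0, level(E)=3, enqueue
  process E: level=3
    E->D: in-degree(D)=0, level(D)=4, enqueue
  process D: level=4
All levels: A:0, B:2, C:1, D:4, E:3
max level = 4

Answer: 4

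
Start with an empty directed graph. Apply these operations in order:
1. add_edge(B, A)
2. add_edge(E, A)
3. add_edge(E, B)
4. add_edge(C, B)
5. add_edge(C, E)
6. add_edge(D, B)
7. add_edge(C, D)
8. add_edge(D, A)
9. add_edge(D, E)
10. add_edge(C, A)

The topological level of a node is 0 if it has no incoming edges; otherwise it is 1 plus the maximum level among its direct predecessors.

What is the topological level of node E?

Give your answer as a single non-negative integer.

Answer: 2

Derivation:
Op 1: add_edge(B, A). Edges now: 1
Op 2: add_edge(E, A). Edges now: 2
Op 3: add_edge(E, B). Edges now: 3
Op 4: add_edge(C, B). Edges now: 4
Op 5: add_edge(C, E). Edges now: 5
Op 6: add_edge(D, B). Edges now: 6
Op 7: add_edge(C, D). Edges now: 7
Op 8: add_edge(D, A). Edges now: 8
Op 9: add_edge(D, E). Edges now: 9
Op 10: add_edge(C, A). Edges now: 10
Compute levels (Kahn BFS):
  sources (in-degree 0): C
  process C: level=0
    C->A: in-degree(A)=3, level(A)>=1
    C->B: in-degree(B)=2, level(B)>=1
    C->D: in-degree(D)=0, level(D)=1, enqueue
    C->E: in-degree(E)=1, level(E)>=1
  process D: level=1
    D->A: in-degree(A)=2, level(A)>=2
    D->B: in-degree(B)=1, level(B)>=2
    D->E: in-degree(E)=0, level(E)=2, enqueue
  process E: level=2
    E->A: in-degree(A)=1, level(A)>=3
    E->B: in-degree(B)=0, level(B)=3, enqueue
  process B: level=3
    B->A: in-degree(A)=0, level(A)=4, enqueue
  process A: level=4
All levels: A:4, B:3, C:0, D:1, E:2
level(E) = 2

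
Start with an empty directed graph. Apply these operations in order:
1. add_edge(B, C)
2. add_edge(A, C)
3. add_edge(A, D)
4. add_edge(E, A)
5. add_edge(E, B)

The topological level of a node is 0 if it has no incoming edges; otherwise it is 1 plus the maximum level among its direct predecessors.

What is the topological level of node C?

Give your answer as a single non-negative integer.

Op 1: add_edge(B, C). Edges now: 1
Op 2: add_edge(A, C). Edges now: 2
Op 3: add_edge(A, D). Edges now: 3
Op 4: add_edge(E, A). Edges now: 4
Op 5: add_edge(E, B). Edges now: 5
Compute levels (Kahn BFS):
  sources (in-degree 0): E
  process E: level=0
    E->A: in-degree(A)=0, level(A)=1, enqueue
    E->B: in-degree(B)=0, level(B)=1, enqueue
  process A: level=1
    A->C: in-degree(C)=1, level(C)>=2
    A->D: in-degree(D)=0, level(D)=2, enqueue
  process B: level=1
    B->C: in-degree(C)=0, level(C)=2, enqueue
  process D: level=2
  process C: level=2
All levels: A:1, B:1, C:2, D:2, E:0
level(C) = 2

Answer: 2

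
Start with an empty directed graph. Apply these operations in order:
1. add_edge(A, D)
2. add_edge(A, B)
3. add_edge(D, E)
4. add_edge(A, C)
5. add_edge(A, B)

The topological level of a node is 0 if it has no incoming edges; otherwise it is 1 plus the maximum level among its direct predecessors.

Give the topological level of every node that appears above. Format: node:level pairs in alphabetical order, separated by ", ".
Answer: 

Answer: A:0, B:1, C:1, D:1, E:2

Derivation:
Op 1: add_edge(A, D). Edges now: 1
Op 2: add_edge(A, B). Edges now: 2
Op 3: add_edge(D, E). Edges now: 3
Op 4: add_edge(A, C). Edges now: 4
Op 5: add_edge(A, B) (duplicate, no change). Edges now: 4
Compute levels (Kahn BFS):
  sources (in-degree 0): A
  process A: level=0
    A->B: in-degree(B)=0, level(B)=1, enqueue
    A->C: in-degree(C)=0, level(C)=1, enqueue
    A->D: in-degree(D)=0, level(D)=1, enqueue
  process B: level=1
  process C: level=1
  process D: level=1
    D->E: in-degree(E)=0, level(E)=2, enqueue
  process E: level=2
All levels: A:0, B:1, C:1, D:1, E:2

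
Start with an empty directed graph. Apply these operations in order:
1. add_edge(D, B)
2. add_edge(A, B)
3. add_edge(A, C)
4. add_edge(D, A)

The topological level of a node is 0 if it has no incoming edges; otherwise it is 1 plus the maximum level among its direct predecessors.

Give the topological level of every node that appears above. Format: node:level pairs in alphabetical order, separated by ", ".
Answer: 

Op 1: add_edge(D, B). Edges now: 1
Op 2: add_edge(A, B). Edges now: 2
Op 3: add_edge(A, C). Edges now: 3
Op 4: add_edge(D, A). Edges now: 4
Compute levels (Kahn BFS):
  sources (in-degree 0): D
  process D: level=0
    D->A: in-degree(A)=0, level(A)=1, enqueue
    D->B: in-degree(B)=1, level(B)>=1
  process A: level=1
    A->B: in-degree(B)=0, level(B)=2, enqueue
    A->C: in-degree(C)=0, level(C)=2, enqueue
  process B: level=2
  process C: level=2
All levels: A:1, B:2, C:2, D:0

Answer: A:1, B:2, C:2, D:0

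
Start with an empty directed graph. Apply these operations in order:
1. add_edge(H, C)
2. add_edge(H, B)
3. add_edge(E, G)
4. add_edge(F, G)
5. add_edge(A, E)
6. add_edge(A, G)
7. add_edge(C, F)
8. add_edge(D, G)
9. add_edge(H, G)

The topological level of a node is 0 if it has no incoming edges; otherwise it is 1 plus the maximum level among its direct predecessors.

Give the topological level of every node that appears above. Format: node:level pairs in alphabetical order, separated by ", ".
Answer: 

Op 1: add_edge(H, C). Edges now: 1
Op 2: add_edge(H, B). Edges now: 2
Op 3: add_edge(E, G). Edges now: 3
Op 4: add_edge(F, G). Edges now: 4
Op 5: add_edge(A, E). Edges now: 5
Op 6: add_edge(A, G). Edges now: 6
Op 7: add_edge(C, F). Edges now: 7
Op 8: add_edge(D, G). Edges now: 8
Op 9: add_edge(H, G). Edges now: 9
Compute levels (Kahn BFS):
  sources (in-degree 0): A, D, H
  process A: level=0
    A->E: in-degree(E)=0, level(E)=1, enqueue
    A->G: in-degree(G)=4, level(G)>=1
  process D: level=0
    D->G: in-degree(G)=3, level(G)>=1
  process H: level=0
    H->B: in-degree(B)=0, level(B)=1, enqueue
    H->C: in-degree(C)=0, level(C)=1, enqueue
    H->G: in-degree(G)=2, level(G)>=1
  process E: level=1
    E->G: in-degree(G)=1, level(G)>=2
  process B: level=1
  process C: level=1
    C->F: in-degree(F)=0, level(F)=2, enqueue
  process F: level=2
    F->G: in-degree(G)=0, level(G)=3, enqueue
  process G: level=3
All levels: A:0, B:1, C:1, D:0, E:1, F:2, G:3, H:0

Answer: A:0, B:1, C:1, D:0, E:1, F:2, G:3, H:0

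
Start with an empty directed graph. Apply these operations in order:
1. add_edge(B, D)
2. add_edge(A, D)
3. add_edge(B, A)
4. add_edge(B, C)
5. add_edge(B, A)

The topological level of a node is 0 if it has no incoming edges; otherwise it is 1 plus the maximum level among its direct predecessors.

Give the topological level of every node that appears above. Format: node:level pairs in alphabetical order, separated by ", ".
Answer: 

Answer: A:1, B:0, C:1, D:2

Derivation:
Op 1: add_edge(B, D). Edges now: 1
Op 2: add_edge(A, D). Edges now: 2
Op 3: add_edge(B, A). Edges now: 3
Op 4: add_edge(B, C). Edges now: 4
Op 5: add_edge(B, A) (duplicate, no change). Edges now: 4
Compute levels (Kahn BFS):
  sources (in-degree 0): B
  process B: level=0
    B->A: in-degree(A)=0, level(A)=1, enqueue
    B->C: in-degree(C)=0, level(C)=1, enqueue
    B->D: in-degree(D)=1, level(D)>=1
  process A: level=1
    A->D: in-degree(D)=0, level(D)=2, enqueue
  process C: level=1
  process D: level=2
All levels: A:1, B:0, C:1, D:2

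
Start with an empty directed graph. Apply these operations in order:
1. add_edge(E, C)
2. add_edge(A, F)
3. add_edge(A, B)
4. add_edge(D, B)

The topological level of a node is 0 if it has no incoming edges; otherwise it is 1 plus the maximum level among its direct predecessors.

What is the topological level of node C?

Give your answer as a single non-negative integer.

Op 1: add_edge(E, C). Edges now: 1
Op 2: add_edge(A, F). Edges now: 2
Op 3: add_edge(A, B). Edges now: 3
Op 4: add_edge(D, B). Edges now: 4
Compute levels (Kahn BFS):
  sources (in-degree 0): A, D, E
  process A: level=0
    A->B: in-degree(B)=1, level(B)>=1
    A->F: in-degree(F)=0, level(F)=1, enqueue
  process D: level=0
    D->B: in-degree(B)=0, level(B)=1, enqueue
  process E: level=0
    E->C: in-degree(C)=0, level(C)=1, enqueue
  process F: level=1
  process B: level=1
  process C: level=1
All levels: A:0, B:1, C:1, D:0, E:0, F:1
level(C) = 1

Answer: 1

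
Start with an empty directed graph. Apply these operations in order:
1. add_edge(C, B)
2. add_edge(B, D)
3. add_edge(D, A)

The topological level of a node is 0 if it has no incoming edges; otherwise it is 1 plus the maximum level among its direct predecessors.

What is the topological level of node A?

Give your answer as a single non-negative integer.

Op 1: add_edge(C, B). Edges now: 1
Op 2: add_edge(B, D). Edges now: 2
Op 3: add_edge(D, A). Edges now: 3
Compute levels (Kahn BFS):
  sources (in-degree 0): C
  process C: level=0
    C->B: in-degree(B)=0, level(B)=1, enqueue
  process B: level=1
    B->D: in-degree(D)=0, level(D)=2, enqueue
  process D: level=2
    D->A: in-degree(A)=0, level(A)=3, enqueue
  process A: level=3
All levels: A:3, B:1, C:0, D:2
level(A) = 3

Answer: 3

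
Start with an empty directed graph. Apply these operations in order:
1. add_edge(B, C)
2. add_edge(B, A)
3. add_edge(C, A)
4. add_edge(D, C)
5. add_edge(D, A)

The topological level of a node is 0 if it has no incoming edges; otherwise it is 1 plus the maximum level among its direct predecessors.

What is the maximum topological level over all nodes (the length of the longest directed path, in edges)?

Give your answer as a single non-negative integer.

Op 1: add_edge(B, C). Edges now: 1
Op 2: add_edge(B, A). Edges now: 2
Op 3: add_edge(C, A). Edges now: 3
Op 4: add_edge(D, C). Edges now: 4
Op 5: add_edge(D, A). Edges now: 5
Compute levels (Kahn BFS):
  sources (in-degree 0): B, D
  process B: level=0
    B->A: in-degree(A)=2, level(A)>=1
    B->C: in-degree(C)=1, level(C)>=1
  process D: level=0
    D->A: in-degree(A)=1, level(A)>=1
    D->C: in-degree(C)=0, level(C)=1, enqueue
  process C: level=1
    C->A: in-degree(A)=0, level(A)=2, enqueue
  process A: level=2
All levels: A:2, B:0, C:1, D:0
max level = 2

Answer: 2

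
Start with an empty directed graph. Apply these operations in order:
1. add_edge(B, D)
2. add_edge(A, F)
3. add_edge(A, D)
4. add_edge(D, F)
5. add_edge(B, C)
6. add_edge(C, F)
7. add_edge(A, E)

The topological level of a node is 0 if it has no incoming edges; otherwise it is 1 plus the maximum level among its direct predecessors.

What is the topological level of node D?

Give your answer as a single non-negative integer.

Op 1: add_edge(B, D). Edges now: 1
Op 2: add_edge(A, F). Edges now: 2
Op 3: add_edge(A, D). Edges now: 3
Op 4: add_edge(D, F). Edges now: 4
Op 5: add_edge(B, C). Edges now: 5
Op 6: add_edge(C, F). Edges now: 6
Op 7: add_edge(A, E). Edges now: 7
Compute levels (Kahn BFS):
  sources (in-degree 0): A, B
  process A: level=0
    A->D: in-degree(D)=1, level(D)>=1
    A->E: in-degree(E)=0, level(E)=1, enqueue
    A->F: in-degree(F)=2, level(F)>=1
  process B: level=0
    B->C: in-degree(C)=0, level(C)=1, enqueue
    B->D: in-degree(D)=0, level(D)=1, enqueue
  process E: level=1
  process C: level=1
    C->F: in-degree(F)=1, level(F)>=2
  process D: level=1
    D->F: in-degree(F)=0, level(F)=2, enqueue
  process F: level=2
All levels: A:0, B:0, C:1, D:1, E:1, F:2
level(D) = 1

Answer: 1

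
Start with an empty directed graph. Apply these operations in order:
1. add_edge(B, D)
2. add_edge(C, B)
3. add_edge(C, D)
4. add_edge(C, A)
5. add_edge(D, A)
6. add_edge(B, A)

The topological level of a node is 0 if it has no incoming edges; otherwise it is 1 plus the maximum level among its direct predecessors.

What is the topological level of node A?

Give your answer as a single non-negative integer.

Answer: 3

Derivation:
Op 1: add_edge(B, D). Edges now: 1
Op 2: add_edge(C, B). Edges now: 2
Op 3: add_edge(C, D). Edges now: 3
Op 4: add_edge(C, A). Edges now: 4
Op 5: add_edge(D, A). Edges now: 5
Op 6: add_edge(B, A). Edges now: 6
Compute levels (Kahn BFS):
  sources (in-degree 0): C
  process C: level=0
    C->A: in-degree(A)=2, level(A)>=1
    C->B: in-degree(B)=0, level(B)=1, enqueue
    C->D: in-degree(D)=1, level(D)>=1
  process B: level=1
    B->A: in-degree(A)=1, level(A)>=2
    B->D: in-degree(D)=0, level(D)=2, enqueue
  process D: level=2
    D->A: in-degree(A)=0, level(A)=3, enqueue
  process A: level=3
All levels: A:3, B:1, C:0, D:2
level(A) = 3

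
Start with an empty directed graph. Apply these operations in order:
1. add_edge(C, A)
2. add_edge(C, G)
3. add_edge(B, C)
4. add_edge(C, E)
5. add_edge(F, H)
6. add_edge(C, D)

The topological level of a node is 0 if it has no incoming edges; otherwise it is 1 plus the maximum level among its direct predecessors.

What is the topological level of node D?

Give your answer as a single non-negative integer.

Answer: 2

Derivation:
Op 1: add_edge(C, A). Edges now: 1
Op 2: add_edge(C, G). Edges now: 2
Op 3: add_edge(B, C). Edges now: 3
Op 4: add_edge(C, E). Edges now: 4
Op 5: add_edge(F, H). Edges now: 5
Op 6: add_edge(C, D). Edges now: 6
Compute levels (Kahn BFS):
  sources (in-degree 0): B, F
  process B: level=0
    B->C: in-degree(C)=0, level(C)=1, enqueue
  process F: level=0
    F->H: in-degree(H)=0, level(H)=1, enqueue
  process C: level=1
    C->A: in-degree(A)=0, level(A)=2, enqueue
    C->D: in-degree(D)=0, level(D)=2, enqueue
    C->E: in-degree(E)=0, level(E)=2, enqueue
    C->G: in-degree(G)=0, level(G)=2, enqueue
  process H: level=1
  process A: level=2
  process D: level=2
  process E: level=2
  process G: level=2
All levels: A:2, B:0, C:1, D:2, E:2, F:0, G:2, H:1
level(D) = 2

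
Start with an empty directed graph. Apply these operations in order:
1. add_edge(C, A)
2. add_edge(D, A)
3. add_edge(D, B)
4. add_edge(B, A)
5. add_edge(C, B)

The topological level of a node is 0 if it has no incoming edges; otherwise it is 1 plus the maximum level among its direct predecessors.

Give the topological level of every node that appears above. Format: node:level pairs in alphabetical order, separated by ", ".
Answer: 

Answer: A:2, B:1, C:0, D:0

Derivation:
Op 1: add_edge(C, A). Edges now: 1
Op 2: add_edge(D, A). Edges now: 2
Op 3: add_edge(D, B). Edges now: 3
Op 4: add_edge(B, A). Edges now: 4
Op 5: add_edge(C, B). Edges now: 5
Compute levels (Kahn BFS):
  sources (in-degree 0): C, D
  process C: level=0
    C->A: in-degree(A)=2, level(A)>=1
    C->B: in-degree(B)=1, level(B)>=1
  process D: level=0
    D->A: in-degree(A)=1, level(A)>=1
    D->B: in-degree(B)=0, level(B)=1, enqueue
  process B: level=1
    B->A: in-degree(A)=0, level(A)=2, enqueue
  process A: level=2
All levels: A:2, B:1, C:0, D:0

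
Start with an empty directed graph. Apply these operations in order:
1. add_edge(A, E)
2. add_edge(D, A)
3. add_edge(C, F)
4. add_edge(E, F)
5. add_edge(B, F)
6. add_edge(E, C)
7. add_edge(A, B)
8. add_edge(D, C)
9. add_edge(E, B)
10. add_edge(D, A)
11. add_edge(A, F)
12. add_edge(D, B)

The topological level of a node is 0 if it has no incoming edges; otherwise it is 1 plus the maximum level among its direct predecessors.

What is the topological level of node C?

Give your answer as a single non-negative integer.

Op 1: add_edge(A, E). Edges now: 1
Op 2: add_edge(D, A). Edges now: 2
Op 3: add_edge(C, F). Edges now: 3
Op 4: add_edge(E, F). Edges now: 4
Op 5: add_edge(B, F). Edges now: 5
Op 6: add_edge(E, C). Edges now: 6
Op 7: add_edge(A, B). Edges now: 7
Op 8: add_edge(D, C). Edges now: 8
Op 9: add_edge(E, B). Edges now: 9
Op 10: add_edge(D, A) (duplicate, no change). Edges now: 9
Op 11: add_edge(A, F). Edges now: 10
Op 12: add_edge(D, B). Edges now: 11
Compute levels (Kahn BFS):
  sources (in-degree 0): D
  process D: level=0
    D->A: in-degree(A)=0, level(A)=1, enqueue
    D->B: in-degree(B)=2, level(B)>=1
    D->C: in-degree(C)=1, level(C)>=1
  process A: level=1
    A->B: in-degree(B)=1, level(B)>=2
    A->E: in-degree(E)=0, level(E)=2, enqueue
    A->F: in-degree(F)=3, level(F)>=2
  process E: level=2
    E->B: in-degree(B)=0, level(B)=3, enqueue
    E->C: in-degree(C)=0, level(C)=3, enqueue
    E->F: in-degree(F)=2, level(F)>=3
  process B: level=3
    B->F: in-degree(F)=1, level(F)>=4
  process C: level=3
    C->F: in-degree(F)=0, level(F)=4, enqueue
  process F: level=4
All levels: A:1, B:3, C:3, D:0, E:2, F:4
level(C) = 3

Answer: 3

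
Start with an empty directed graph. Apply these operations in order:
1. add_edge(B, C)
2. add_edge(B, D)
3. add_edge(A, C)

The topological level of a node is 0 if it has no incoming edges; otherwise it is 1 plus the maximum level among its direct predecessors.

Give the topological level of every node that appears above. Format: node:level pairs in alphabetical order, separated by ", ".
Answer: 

Op 1: add_edge(B, C). Edges now: 1
Op 2: add_edge(B, D). Edges now: 2
Op 3: add_edge(A, C). Edges now: 3
Compute levels (Kahn BFS):
  sources (in-degree 0): A, B
  process A: level=0
    A->C: in-degree(C)=1, level(C)>=1
  process B: level=0
    B->C: in-degree(C)=0, level(C)=1, enqueue
    B->D: in-degree(D)=0, level(D)=1, enqueue
  process C: level=1
  process D: level=1
All levels: A:0, B:0, C:1, D:1

Answer: A:0, B:0, C:1, D:1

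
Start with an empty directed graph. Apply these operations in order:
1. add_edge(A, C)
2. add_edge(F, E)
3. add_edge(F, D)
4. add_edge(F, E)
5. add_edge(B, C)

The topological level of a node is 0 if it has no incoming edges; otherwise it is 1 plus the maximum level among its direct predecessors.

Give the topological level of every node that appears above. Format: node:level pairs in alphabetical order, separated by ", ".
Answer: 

Op 1: add_edge(A, C). Edges now: 1
Op 2: add_edge(F, E). Edges now: 2
Op 3: add_edge(F, D). Edges now: 3
Op 4: add_edge(F, E) (duplicate, no change). Edges now: 3
Op 5: add_edge(B, C). Edges now: 4
Compute levels (Kahn BFS):
  sources (in-degree 0): A, B, F
  process A: level=0
    A->C: in-degree(C)=1, level(C)>=1
  process B: level=0
    B->C: in-degree(C)=0, level(C)=1, enqueue
  process F: level=0
    F->D: in-degree(D)=0, level(D)=1, enqueue
    F->E: in-degree(E)=0, level(E)=1, enqueue
  process C: level=1
  process D: level=1
  process E: level=1
All levels: A:0, B:0, C:1, D:1, E:1, F:0

Answer: A:0, B:0, C:1, D:1, E:1, F:0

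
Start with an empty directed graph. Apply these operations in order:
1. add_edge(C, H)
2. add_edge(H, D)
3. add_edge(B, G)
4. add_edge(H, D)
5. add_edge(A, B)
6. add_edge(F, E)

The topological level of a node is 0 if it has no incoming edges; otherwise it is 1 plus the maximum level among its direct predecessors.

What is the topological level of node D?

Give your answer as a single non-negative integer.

Answer: 2

Derivation:
Op 1: add_edge(C, H). Edges now: 1
Op 2: add_edge(H, D). Edges now: 2
Op 3: add_edge(B, G). Edges now: 3
Op 4: add_edge(H, D) (duplicate, no change). Edges now: 3
Op 5: add_edge(A, B). Edges now: 4
Op 6: add_edge(F, E). Edges now: 5
Compute levels (Kahn BFS):
  sources (in-degree 0): A, C, F
  process A: level=0
    A->B: in-degree(B)=0, level(B)=1, enqueue
  process C: level=0
    C->H: in-degree(H)=0, level(H)=1, enqueue
  process F: level=0
    F->E: in-degree(E)=0, level(E)=1, enqueue
  process B: level=1
    B->G: in-degree(G)=0, level(G)=2, enqueue
  process H: level=1
    H->D: in-degree(D)=0, level(D)=2, enqueue
  process E: level=1
  process G: level=2
  process D: level=2
All levels: A:0, B:1, C:0, D:2, E:1, F:0, G:2, H:1
level(D) = 2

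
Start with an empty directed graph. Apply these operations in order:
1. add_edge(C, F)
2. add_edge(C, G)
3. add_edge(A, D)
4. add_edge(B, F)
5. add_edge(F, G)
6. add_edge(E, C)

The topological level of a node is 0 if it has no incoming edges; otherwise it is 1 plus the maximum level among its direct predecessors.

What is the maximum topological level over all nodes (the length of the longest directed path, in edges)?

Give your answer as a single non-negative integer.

Answer: 3

Derivation:
Op 1: add_edge(C, F). Edges now: 1
Op 2: add_edge(C, G). Edges now: 2
Op 3: add_edge(A, D). Edges now: 3
Op 4: add_edge(B, F). Edges now: 4
Op 5: add_edge(F, G). Edges now: 5
Op 6: add_edge(E, C). Edges now: 6
Compute levels (Kahn BFS):
  sources (in-degree 0): A, B, E
  process A: level=0
    A->D: in-degree(D)=0, level(D)=1, enqueue
  process B: level=0
    B->F: in-degree(F)=1, level(F)>=1
  process E: level=0
    E->C: in-degree(C)=0, level(C)=1, enqueue
  process D: level=1
  process C: level=1
    C->F: in-degree(F)=0, level(F)=2, enqueue
    C->G: in-degree(G)=1, level(G)>=2
  process F: level=2
    F->G: in-degree(G)=0, level(G)=3, enqueue
  process G: level=3
All levels: A:0, B:0, C:1, D:1, E:0, F:2, G:3
max level = 3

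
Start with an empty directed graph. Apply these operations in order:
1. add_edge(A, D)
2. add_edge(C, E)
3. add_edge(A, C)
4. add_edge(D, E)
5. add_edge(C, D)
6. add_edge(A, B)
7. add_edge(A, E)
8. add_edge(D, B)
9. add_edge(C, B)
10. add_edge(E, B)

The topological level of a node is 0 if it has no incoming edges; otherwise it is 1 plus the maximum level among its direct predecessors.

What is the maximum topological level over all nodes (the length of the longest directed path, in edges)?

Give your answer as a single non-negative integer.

Answer: 4

Derivation:
Op 1: add_edge(A, D). Edges now: 1
Op 2: add_edge(C, E). Edges now: 2
Op 3: add_edge(A, C). Edges now: 3
Op 4: add_edge(D, E). Edges now: 4
Op 5: add_edge(C, D). Edges now: 5
Op 6: add_edge(A, B). Edges now: 6
Op 7: add_edge(A, E). Edges now: 7
Op 8: add_edge(D, B). Edges now: 8
Op 9: add_edge(C, B). Edges now: 9
Op 10: add_edge(E, B). Edges now: 10
Compute levels (Kahn BFS):
  sources (in-degree 0): A
  process A: level=0
    A->B: in-degree(B)=3, level(B)>=1
    A->C: in-degree(C)=0, level(C)=1, enqueue
    A->D: in-degree(D)=1, level(D)>=1
    A->E: in-degree(E)=2, level(E)>=1
  process C: level=1
    C->B: in-degree(B)=2, level(B)>=2
    C->D: in-degree(D)=0, level(D)=2, enqueue
    C->E: in-degree(E)=1, level(E)>=2
  process D: level=2
    D->B: in-degree(B)=1, level(B)>=3
    D->E: in-degree(E)=0, level(E)=3, enqueue
  process E: level=3
    E->B: in-degree(B)=0, level(B)=4, enqueue
  process B: level=4
All levels: A:0, B:4, C:1, D:2, E:3
max level = 4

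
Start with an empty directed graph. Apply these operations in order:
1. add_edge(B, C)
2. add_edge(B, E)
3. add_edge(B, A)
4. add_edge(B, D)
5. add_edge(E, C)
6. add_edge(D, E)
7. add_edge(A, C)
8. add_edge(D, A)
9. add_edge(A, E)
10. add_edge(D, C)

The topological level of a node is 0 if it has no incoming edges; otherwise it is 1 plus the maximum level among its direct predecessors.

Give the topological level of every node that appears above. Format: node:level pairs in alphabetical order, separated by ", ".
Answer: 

Answer: A:2, B:0, C:4, D:1, E:3

Derivation:
Op 1: add_edge(B, C). Edges now: 1
Op 2: add_edge(B, E). Edges now: 2
Op 3: add_edge(B, A). Edges now: 3
Op 4: add_edge(B, D). Edges now: 4
Op 5: add_edge(E, C). Edges now: 5
Op 6: add_edge(D, E). Edges now: 6
Op 7: add_edge(A, C). Edges now: 7
Op 8: add_edge(D, A). Edges now: 8
Op 9: add_edge(A, E). Edges now: 9
Op 10: add_edge(D, C). Edges now: 10
Compute levels (Kahn BFS):
  sources (in-degree 0): B
  process B: level=0
    B->A: in-degree(A)=1, level(A)>=1
    B->C: in-degree(C)=3, level(C)>=1
    B->D: in-degree(D)=0, level(D)=1, enqueue
    B->E: in-degree(E)=2, level(E)>=1
  process D: level=1
    D->A: in-degree(A)=0, level(A)=2, enqueue
    D->C: in-degree(C)=2, level(C)>=2
    D->E: in-degree(E)=1, level(E)>=2
  process A: level=2
    A->C: in-degree(C)=1, level(C)>=3
    A->E: in-degree(E)=0, level(E)=3, enqueue
  process E: level=3
    E->C: in-degree(C)=0, level(C)=4, enqueue
  process C: level=4
All levels: A:2, B:0, C:4, D:1, E:3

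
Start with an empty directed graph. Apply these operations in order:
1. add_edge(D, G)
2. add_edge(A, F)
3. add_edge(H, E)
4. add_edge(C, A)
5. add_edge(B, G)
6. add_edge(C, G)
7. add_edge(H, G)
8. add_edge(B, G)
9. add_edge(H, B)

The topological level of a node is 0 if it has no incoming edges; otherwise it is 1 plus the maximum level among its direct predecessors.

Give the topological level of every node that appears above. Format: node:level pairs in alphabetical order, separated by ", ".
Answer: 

Answer: A:1, B:1, C:0, D:0, E:1, F:2, G:2, H:0

Derivation:
Op 1: add_edge(D, G). Edges now: 1
Op 2: add_edge(A, F). Edges now: 2
Op 3: add_edge(H, E). Edges now: 3
Op 4: add_edge(C, A). Edges now: 4
Op 5: add_edge(B, G). Edges now: 5
Op 6: add_edge(C, G). Edges now: 6
Op 7: add_edge(H, G). Edges now: 7
Op 8: add_edge(B, G) (duplicate, no change). Edges now: 7
Op 9: add_edge(H, B). Edges now: 8
Compute levels (Kahn BFS):
  sources (in-degree 0): C, D, H
  process C: level=0
    C->A: in-degree(A)=0, level(A)=1, enqueue
    C->G: in-degree(G)=3, level(G)>=1
  process D: level=0
    D->G: in-degree(G)=2, level(G)>=1
  process H: level=0
    H->B: in-degree(B)=0, level(B)=1, enqueue
    H->E: in-degree(E)=0, level(E)=1, enqueue
    H->G: in-degree(G)=1, level(G)>=1
  process A: level=1
    A->F: in-degree(F)=0, level(F)=2, enqueue
  process B: level=1
    B->G: in-degree(G)=0, level(G)=2, enqueue
  process E: level=1
  process F: level=2
  process G: level=2
All levels: A:1, B:1, C:0, D:0, E:1, F:2, G:2, H:0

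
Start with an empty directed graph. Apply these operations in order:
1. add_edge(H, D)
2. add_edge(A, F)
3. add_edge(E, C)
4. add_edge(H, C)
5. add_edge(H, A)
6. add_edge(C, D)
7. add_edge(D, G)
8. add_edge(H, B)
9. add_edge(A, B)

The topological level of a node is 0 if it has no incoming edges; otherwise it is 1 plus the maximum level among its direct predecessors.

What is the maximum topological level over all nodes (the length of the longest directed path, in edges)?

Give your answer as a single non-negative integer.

Answer: 3

Derivation:
Op 1: add_edge(H, D). Edges now: 1
Op 2: add_edge(A, F). Edges now: 2
Op 3: add_edge(E, C). Edges now: 3
Op 4: add_edge(H, C). Edges now: 4
Op 5: add_edge(H, A). Edges now: 5
Op 6: add_edge(C, D). Edges now: 6
Op 7: add_edge(D, G). Edges now: 7
Op 8: add_edge(H, B). Edges now: 8
Op 9: add_edge(A, B). Edges now: 9
Compute levels (Kahn BFS):
  sources (in-degree 0): E, H
  process E: level=0
    E->C: in-degree(C)=1, level(C)>=1
  process H: level=0
    H->A: in-degree(A)=0, level(A)=1, enqueue
    H->B: in-degree(B)=1, level(B)>=1
    H->C: in-degree(C)=0, level(C)=1, enqueue
    H->D: in-degree(D)=1, level(D)>=1
  process A: level=1
    A->B: in-degree(B)=0, level(B)=2, enqueue
    A->F: in-degree(F)=0, level(F)=2, enqueue
  process C: level=1
    C->D: in-degree(D)=0, level(D)=2, enqueue
  process B: level=2
  process F: level=2
  process D: level=2
    D->G: in-degree(G)=0, level(G)=3, enqueue
  process G: level=3
All levels: A:1, B:2, C:1, D:2, E:0, F:2, G:3, H:0
max level = 3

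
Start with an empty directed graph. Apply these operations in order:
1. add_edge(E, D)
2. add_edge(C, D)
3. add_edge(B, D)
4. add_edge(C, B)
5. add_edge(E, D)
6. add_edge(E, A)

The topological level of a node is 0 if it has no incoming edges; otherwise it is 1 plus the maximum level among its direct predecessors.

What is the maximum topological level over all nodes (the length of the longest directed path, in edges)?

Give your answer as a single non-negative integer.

Answer: 2

Derivation:
Op 1: add_edge(E, D). Edges now: 1
Op 2: add_edge(C, D). Edges now: 2
Op 3: add_edge(B, D). Edges now: 3
Op 4: add_edge(C, B). Edges now: 4
Op 5: add_edge(E, D) (duplicate, no change). Edges now: 4
Op 6: add_edge(E, A). Edges now: 5
Compute levels (Kahn BFS):
  sources (in-degree 0): C, E
  process C: level=0
    C->B: in-degree(B)=0, level(B)=1, enqueue
    C->D: in-degree(D)=2, level(D)>=1
  process E: level=0
    E->A: in-degree(A)=0, level(A)=1, enqueue
    E->D: in-degree(D)=1, level(D)>=1
  process B: level=1
    B->D: in-degree(D)=0, level(D)=2, enqueue
  process A: level=1
  process D: level=2
All levels: A:1, B:1, C:0, D:2, E:0
max level = 2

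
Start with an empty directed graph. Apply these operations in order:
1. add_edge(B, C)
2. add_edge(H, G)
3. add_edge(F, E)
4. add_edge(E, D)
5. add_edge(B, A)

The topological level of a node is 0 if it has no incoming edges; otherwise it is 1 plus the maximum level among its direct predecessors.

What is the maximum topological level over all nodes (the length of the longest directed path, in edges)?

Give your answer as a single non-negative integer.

Op 1: add_edge(B, C). Edges now: 1
Op 2: add_edge(H, G). Edges now: 2
Op 3: add_edge(F, E). Edges now: 3
Op 4: add_edge(E, D). Edges now: 4
Op 5: add_edge(B, A). Edges now: 5
Compute levels (Kahn BFS):
  sources (in-degree 0): B, F, H
  process B: level=0
    B->A: in-degree(A)=0, level(A)=1, enqueue
    B->C: in-degree(C)=0, level(C)=1, enqueue
  process F: level=0
    F->E: in-degree(E)=0, level(E)=1, enqueue
  process H: level=0
    H->G: in-degree(G)=0, level(G)=1, enqueue
  process A: level=1
  process C: level=1
  process E: level=1
    E->D: in-degree(D)=0, level(D)=2, enqueue
  process G: level=1
  process D: level=2
All levels: A:1, B:0, C:1, D:2, E:1, F:0, G:1, H:0
max level = 2

Answer: 2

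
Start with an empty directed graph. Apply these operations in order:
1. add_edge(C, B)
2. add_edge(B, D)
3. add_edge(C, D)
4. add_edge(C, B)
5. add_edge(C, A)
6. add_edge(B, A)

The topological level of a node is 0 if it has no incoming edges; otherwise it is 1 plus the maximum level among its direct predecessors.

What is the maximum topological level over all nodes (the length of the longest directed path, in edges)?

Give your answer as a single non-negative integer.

Op 1: add_edge(C, B). Edges now: 1
Op 2: add_edge(B, D). Edges now: 2
Op 3: add_edge(C, D). Edges now: 3
Op 4: add_edge(C, B) (duplicate, no change). Edges now: 3
Op 5: add_edge(C, A). Edges now: 4
Op 6: add_edge(B, A). Edges now: 5
Compute levels (Kahn BFS):
  sources (in-degree 0): C
  process C: level=0
    C->A: in-degree(A)=1, level(A)>=1
    C->B: in-degree(B)=0, level(B)=1, enqueue
    C->D: in-degree(D)=1, level(D)>=1
  process B: level=1
    B->A: in-degree(A)=0, level(A)=2, enqueue
    B->D: in-degree(D)=0, level(D)=2, enqueue
  process A: level=2
  process D: level=2
All levels: A:2, B:1, C:0, D:2
max level = 2

Answer: 2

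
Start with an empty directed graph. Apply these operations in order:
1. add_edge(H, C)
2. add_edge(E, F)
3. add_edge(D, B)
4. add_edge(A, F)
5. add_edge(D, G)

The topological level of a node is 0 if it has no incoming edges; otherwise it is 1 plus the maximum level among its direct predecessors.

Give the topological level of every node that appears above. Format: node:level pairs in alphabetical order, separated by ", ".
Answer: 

Op 1: add_edge(H, C). Edges now: 1
Op 2: add_edge(E, F). Edges now: 2
Op 3: add_edge(D, B). Edges now: 3
Op 4: add_edge(A, F). Edges now: 4
Op 5: add_edge(D, G). Edges now: 5
Compute levels (Kahn BFS):
  sources (in-degree 0): A, D, E, H
  process A: level=0
    A->F: in-degree(F)=1, level(F)>=1
  process D: level=0
    D->B: in-degree(B)=0, level(B)=1, enqueue
    D->G: in-degree(G)=0, level(G)=1, enqueue
  process E: level=0
    E->F: in-degree(F)=0, level(F)=1, enqueue
  process H: level=0
    H->C: in-degree(C)=0, level(C)=1, enqueue
  process B: level=1
  process G: level=1
  process F: level=1
  process C: level=1
All levels: A:0, B:1, C:1, D:0, E:0, F:1, G:1, H:0

Answer: A:0, B:1, C:1, D:0, E:0, F:1, G:1, H:0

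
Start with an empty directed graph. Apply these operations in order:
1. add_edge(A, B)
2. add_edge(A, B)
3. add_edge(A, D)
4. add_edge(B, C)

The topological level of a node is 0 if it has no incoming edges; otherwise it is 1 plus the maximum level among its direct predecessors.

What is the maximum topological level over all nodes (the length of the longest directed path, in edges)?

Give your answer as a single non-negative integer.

Answer: 2

Derivation:
Op 1: add_edge(A, B). Edges now: 1
Op 2: add_edge(A, B) (duplicate, no change). Edges now: 1
Op 3: add_edge(A, D). Edges now: 2
Op 4: add_edge(B, C). Edges now: 3
Compute levels (Kahn BFS):
  sources (in-degree 0): A
  process A: level=0
    A->B: in-degree(B)=0, level(B)=1, enqueue
    A->D: in-degree(D)=0, level(D)=1, enqueue
  process B: level=1
    B->C: in-degree(C)=0, level(C)=2, enqueue
  process D: level=1
  process C: level=2
All levels: A:0, B:1, C:2, D:1
max level = 2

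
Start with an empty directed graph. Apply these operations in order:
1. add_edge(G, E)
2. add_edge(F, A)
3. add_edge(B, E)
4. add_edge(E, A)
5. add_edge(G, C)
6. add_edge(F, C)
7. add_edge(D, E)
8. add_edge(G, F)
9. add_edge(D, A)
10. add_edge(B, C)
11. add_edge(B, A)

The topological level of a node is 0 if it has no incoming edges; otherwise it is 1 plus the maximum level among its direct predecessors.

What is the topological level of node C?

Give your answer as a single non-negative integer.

Answer: 2

Derivation:
Op 1: add_edge(G, E). Edges now: 1
Op 2: add_edge(F, A). Edges now: 2
Op 3: add_edge(B, E). Edges now: 3
Op 4: add_edge(E, A). Edges now: 4
Op 5: add_edge(G, C). Edges now: 5
Op 6: add_edge(F, C). Edges now: 6
Op 7: add_edge(D, E). Edges now: 7
Op 8: add_edge(G, F). Edges now: 8
Op 9: add_edge(D, A). Edges now: 9
Op 10: add_edge(B, C). Edges now: 10
Op 11: add_edge(B, A). Edges now: 11
Compute levels (Kahn BFS):
  sources (in-degree 0): B, D, G
  process B: level=0
    B->A: in-degree(A)=3, level(A)>=1
    B->C: in-degree(C)=2, level(C)>=1
    B->E: in-degree(E)=2, level(E)>=1
  process D: level=0
    D->A: in-degree(A)=2, level(A)>=1
    D->E: in-degree(E)=1, level(E)>=1
  process G: level=0
    G->C: in-degree(C)=1, level(C)>=1
    G->E: in-degree(E)=0, level(E)=1, enqueue
    G->F: in-degree(F)=0, level(F)=1, enqueue
  process E: level=1
    E->A: in-degree(A)=1, level(A)>=2
  process F: level=1
    F->A: in-degree(A)=0, level(A)=2, enqueue
    F->C: in-degree(C)=0, level(C)=2, enqueue
  process A: level=2
  process C: level=2
All levels: A:2, B:0, C:2, D:0, E:1, F:1, G:0
level(C) = 2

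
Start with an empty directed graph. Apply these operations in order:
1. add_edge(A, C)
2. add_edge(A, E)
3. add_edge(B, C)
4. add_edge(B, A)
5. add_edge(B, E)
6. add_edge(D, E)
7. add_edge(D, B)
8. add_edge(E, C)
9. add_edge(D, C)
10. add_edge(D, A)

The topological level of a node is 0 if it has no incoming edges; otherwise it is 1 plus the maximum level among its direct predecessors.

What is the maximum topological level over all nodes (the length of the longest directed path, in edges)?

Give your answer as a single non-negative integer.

Answer: 4

Derivation:
Op 1: add_edge(A, C). Edges now: 1
Op 2: add_edge(A, E). Edges now: 2
Op 3: add_edge(B, C). Edges now: 3
Op 4: add_edge(B, A). Edges now: 4
Op 5: add_edge(B, E). Edges now: 5
Op 6: add_edge(D, E). Edges now: 6
Op 7: add_edge(D, B). Edges now: 7
Op 8: add_edge(E, C). Edges now: 8
Op 9: add_edge(D, C). Edges now: 9
Op 10: add_edge(D, A). Edges now: 10
Compute levels (Kahn BFS):
  sources (in-degree 0): D
  process D: level=0
    D->A: in-degree(A)=1, level(A)>=1
    D->B: in-degree(B)=0, level(B)=1, enqueue
    D->C: in-degree(C)=3, level(C)>=1
    D->E: in-degree(E)=2, level(E)>=1
  process B: level=1
    B->A: in-degree(A)=0, level(A)=2, enqueue
    B->C: in-degree(C)=2, level(C)>=2
    B->E: in-degree(E)=1, level(E)>=2
  process A: level=2
    A->C: in-degree(C)=1, level(C)>=3
    A->E: in-degree(E)=0, level(E)=3, enqueue
  process E: level=3
    E->C: in-degree(C)=0, level(C)=4, enqueue
  process C: level=4
All levels: A:2, B:1, C:4, D:0, E:3
max level = 4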